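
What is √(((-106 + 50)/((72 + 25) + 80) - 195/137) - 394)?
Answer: I*√232700508957/24249 ≈ 19.893*I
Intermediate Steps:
√(((-106 + 50)/((72 + 25) + 80) - 195/137) - 394) = √((-56/(97 + 80) - 195*1/137) - 394) = √((-56/177 - 195/137) - 394) = √(-42187/24249 - 394) = √(-9596293/24249) = I*√232700508957/24249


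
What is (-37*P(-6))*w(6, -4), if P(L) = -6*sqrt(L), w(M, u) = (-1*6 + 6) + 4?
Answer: 888*I*sqrt(6) ≈ 2175.1*I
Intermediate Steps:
w(M, u) = 4 (w(M, u) = (-6 + 6) + 4 = 0 + 4 = 4)
(-37*P(-6))*w(6, -4) = -(-222)*sqrt(-6)*4 = -(-222)*I*sqrt(6)*4 = (222*I*sqrt(6))*4 = 888*I*sqrt(6)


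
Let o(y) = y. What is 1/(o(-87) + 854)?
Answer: 1/767 ≈ 0.0013038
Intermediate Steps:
1/(o(-87) + 854) = 1/(-87 + 854) = 1/767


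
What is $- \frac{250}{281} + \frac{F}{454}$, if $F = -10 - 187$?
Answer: $- \frac{168857}{127574} \approx -1.3236$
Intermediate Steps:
$F = -197$ ($F = -10 - 187 = -197$)
$- \frac{250}{281} + \frac{F}{454} = - \frac{250}{281} - \frac{197}{454} = - \frac{168857}{127574}$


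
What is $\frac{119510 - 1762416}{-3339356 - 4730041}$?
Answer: $\frac{1642906}{8069397} \approx 0.2036$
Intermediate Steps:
$\frac{119510 - 1762416}{-3339356 - 4730041} = - \frac{1642906}{-8069397} = \left(-1642906\right) \left(- \frac{1}{8069397}\right) = \frac{1642906}{8069397}$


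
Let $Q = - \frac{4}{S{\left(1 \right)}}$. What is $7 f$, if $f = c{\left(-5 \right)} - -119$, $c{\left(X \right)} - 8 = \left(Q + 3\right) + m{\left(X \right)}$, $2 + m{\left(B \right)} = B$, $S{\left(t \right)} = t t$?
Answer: $833$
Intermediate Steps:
$S{\left(t \right)} = t^{2}$
$m{\left(B \right)} = -2 + B$
$Q = -4$ ($Q = - \frac{4}{1^{2}} = - \frac{4}{1} = \left(-4\right) 1 = -4$)
$c{\left(X \right)} = 5 + X$ ($c{\left(X \right)} = 8 + \left(\left(-4 + 3\right) + \left(-2 + X\right)\right) = 8 + \left(-1 + \left(-2 + X\right)\right) = 8 + \left(-3 + X\right) = 5 + X$)
$f = 119$ ($f = \left(5 - 5\right) - -119 = 0 + 119 = 119$)
$7 f = 7 \cdot 119 = 833$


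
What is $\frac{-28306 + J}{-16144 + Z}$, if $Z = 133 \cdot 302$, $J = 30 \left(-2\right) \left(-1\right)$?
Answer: $- \frac{14123}{12011} \approx -1.1758$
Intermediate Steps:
$J = 60$ ($J = \left(-60\right) \left(-1\right) = 60$)
$Z = 40166$
$\frac{-28306 + J}{-16144 + Z} = \frac{-28306 + 60}{-16144 + 40166} = - \frac{28246}{24022} = \left(-28246\right) \frac{1}{24022} = - \frac{14123}{12011}$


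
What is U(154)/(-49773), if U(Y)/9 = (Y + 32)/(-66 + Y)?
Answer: -279/730004 ≈ -0.00038219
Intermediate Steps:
U(Y) = 9*(32 + Y)/(-66 + Y) (U(Y) = 9*((Y + 32)/(-66 + Y)) = 9*((32 + Y)/(-66 + Y)) = 9*(32 + Y)/(-66 + Y))
U(154)/(-49773) = (9*(32 + 154)/(-66 + 154))/(-49773) = (9*186/88)*(-1/49773) = (9*(1/88)*186)*(-1/49773) = (837/44)*(-1/49773) = -279/730004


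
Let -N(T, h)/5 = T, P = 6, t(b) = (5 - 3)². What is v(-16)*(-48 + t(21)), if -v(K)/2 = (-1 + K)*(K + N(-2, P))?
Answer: 8976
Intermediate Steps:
t(b) = 4 (t(b) = 2² = 4)
N(T, h) = -5*T
v(K) = -2*(-1 + K)*(10 + K) (v(K) = -2*(-1 + K)*(K - 5*(-2)) = -2*(-1 + K)*(K + 10) = -2*(-1 + K)*(10 + K))
v(-16)*(-48 + t(21)) = (20 - 18*(-16) - 2*(-16)²)*(-48 + 4) = (20 + 288 - 2*256)*(-44) = (20 + 288 - 512)*(-44) = -204*(-44) = 8976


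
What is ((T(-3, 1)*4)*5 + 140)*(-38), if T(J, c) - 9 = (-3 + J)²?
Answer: -39520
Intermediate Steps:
T(J, c) = 9 + (-3 + J)²
((T(-3, 1)*4)*5 + 140)*(-38) = (((9 + (-3 - 3)²)*4)*5 + 140)*(-38) = (((9 + (-6)²)*4)*5 + 140)*(-38) = (((9 + 36)*4)*5 + 140)*(-38) = ((45*4)*5 + 140)*(-38) = (180*5 + 140)*(-38) = (900 + 140)*(-38) = 1040*(-38) = -39520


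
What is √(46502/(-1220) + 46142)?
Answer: √17155255090/610 ≈ 214.72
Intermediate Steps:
√(46502/(-1220) + 46142) = √(46502*(-1/1220) + 46142) = √(-23251/610 + 46142) = √(28123369/610) = √17155255090/610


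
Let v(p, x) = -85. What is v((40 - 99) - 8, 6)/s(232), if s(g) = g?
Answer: -85/232 ≈ -0.36638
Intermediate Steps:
v((40 - 99) - 8, 6)/s(232) = -85/232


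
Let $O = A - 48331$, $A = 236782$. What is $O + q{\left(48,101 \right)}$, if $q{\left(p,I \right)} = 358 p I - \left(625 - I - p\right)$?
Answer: $1923559$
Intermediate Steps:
$q{\left(p,I \right)} = -625 + I + p + 358 I p$ ($q{\left(p,I \right)} = 358 I p - \left(625 - I - p\right) = 358 I p + \left(-625 + I + p\right) = -625 + I + p + 358 I p$)
$O = 188451$ ($O = 236782 - 48331 = 188451$)
$O + q{\left(48,101 \right)} = 188451 + \left(-625 + 101 + 48 + 358 \cdot 101 \cdot 48\right) = 188451 + \left(-625 + 101 + 48 + 1735584\right) = 188451 + 1735108 = 1923559$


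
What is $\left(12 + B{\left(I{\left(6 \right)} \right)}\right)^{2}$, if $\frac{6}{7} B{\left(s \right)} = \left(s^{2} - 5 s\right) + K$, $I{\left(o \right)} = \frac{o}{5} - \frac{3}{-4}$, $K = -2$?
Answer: $\frac{42863209}{5760000} \approx 7.4415$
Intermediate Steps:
$I{\left(o \right)} = \frac{3}{4} + \frac{o}{5}$ ($I{\left(o \right)} = o \frac{1}{5} - - \frac{3}{4} = \frac{o}{5} + \frac{3}{4} = \frac{3}{4} + \frac{o}{5}$)
$B{\left(s \right)} = - \frac{7}{3} - \frac{35 s}{6} + \frac{7 s^{2}}{6}$ ($B{\left(s \right)} = \frac{7 \left(\left(s^{2} - 5 s\right) - 2\right)}{6} = \frac{7 \left(-2 + s^{2} - 5 s\right)}{6} = - \frac{7}{3} - \frac{35 s}{6} + \frac{7 s^{2}}{6}$)
$\left(12 + B{\left(I{\left(6 \right)} \right)}\right)^{2} = \left(12 - \left(\frac{7}{3} - \frac{7 \left(\frac{3}{4} + \frac{1}{5} \cdot 6\right)^{2}}{6} + \frac{35 \left(\frac{3}{4} + \frac{1}{5} \cdot 6\right)}{6}\right)\right)^{2} = \left(12 - \left(\frac{7}{3} - \frac{7 \left(\frac{3}{4} + \frac{6}{5}\right)^{2}}{6} + \frac{35 \left(\frac{3}{4} + \frac{6}{5}\right)}{6}\right)\right)^{2} = \left(12 - \left(\frac{329}{24} - \frac{3549}{800}\right)\right)^{2} = \left(12 - \frac{22253}{2400}\right)^{2} = \left(\frac{6547}{2400}\right)^{2} = \frac{42863209}{5760000}$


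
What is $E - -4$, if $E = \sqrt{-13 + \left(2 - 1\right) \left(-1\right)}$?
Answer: $4 + i \sqrt{14} \approx 4.0 + 3.7417 i$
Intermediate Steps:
$E = i \sqrt{14}$ ($E = \sqrt{-13 + 1 \left(-1\right)} = \sqrt{-13 - 1} = \sqrt{-14} = i \sqrt{14} \approx 3.7417 i$)
$E - -4 = i \sqrt{14} - -4 = i \sqrt{14} + 4 = 4 + i \sqrt{14}$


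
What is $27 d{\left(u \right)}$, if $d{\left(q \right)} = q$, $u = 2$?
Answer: $54$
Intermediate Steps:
$27 d{\left(u \right)} = 27 \cdot 2 = 54$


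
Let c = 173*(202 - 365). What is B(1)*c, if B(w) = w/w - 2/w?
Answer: 28199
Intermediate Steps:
c = -28199 (c = 173*(-163) = -28199)
B(w) = 1 - 2/w
B(1)*c = ((-2 + 1)/1)*(-28199) = (1*(-1))*(-28199) = -1*(-28199) = 28199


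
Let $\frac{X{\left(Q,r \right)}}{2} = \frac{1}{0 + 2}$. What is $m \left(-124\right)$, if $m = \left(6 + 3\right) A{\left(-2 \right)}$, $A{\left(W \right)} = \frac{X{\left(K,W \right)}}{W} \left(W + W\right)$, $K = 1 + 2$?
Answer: $-2232$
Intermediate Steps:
$K = 3$
$X{\left(Q,r \right)} = 1$ ($X{\left(Q,r \right)} = \frac{2}{0 + 2} = \frac{2}{2} = 2 \cdot \frac{1}{2} = 1$)
$A{\left(W \right)} = 2$ ($A{\left(W \right)} = 1 \frac{1}{W} \left(W + W\right) = \frac{2 W}{W} = 2$)
$m = 18$ ($m = \left(6 + 3\right) 2 = 9 \cdot 2 = 18$)
$m \left(-124\right) = 18 \left(-124\right) = -2232$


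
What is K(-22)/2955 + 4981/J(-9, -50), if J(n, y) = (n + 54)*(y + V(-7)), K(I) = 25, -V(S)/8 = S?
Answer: 981707/53190 ≈ 18.457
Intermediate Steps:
V(S) = -8*S
J(n, y) = (54 + n)*(56 + y) (J(n, y) = (n + 54)*(y - 8*(-7)) = (54 + n)*(y + 56) = (54 + n)*(56 + y))
K(-22)/2955 + 4981/J(-9, -50) = 25/2955 + 4981/(3024 + 54*(-50) + 56*(-9) - 9*(-50)) = 25*(1/2955) + 4981/(3024 - 2700 - 504 + 450) = 5/591 + 4981/270 = 981707/53190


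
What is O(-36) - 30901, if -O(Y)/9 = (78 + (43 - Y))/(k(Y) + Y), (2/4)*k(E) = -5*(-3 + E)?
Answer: -3646789/118 ≈ -30905.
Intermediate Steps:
k(E) = 30 - 10*E (k(E) = 2*(-5*(-3 + E)) = 2*(15 - 5*E) = 30 - 10*E)
O(Y) = -9*(121 - Y)/(30 - 9*Y) (O(Y) = -9*(78 + (43 - Y))/((30 - 10*Y) + Y) = -9*(121 - Y)/(30 - 9*Y))
O(-36) - 30901 = 3*(121 - 1*(-36))/(-10 + 3*(-36)) - 30901 = 3*(121 + 36)/(-10 - 108) - 30901 = 3*157/(-118) - 30901 = 3*(-1/118)*157 - 30901 = -471/118 - 30901 = -3646789/118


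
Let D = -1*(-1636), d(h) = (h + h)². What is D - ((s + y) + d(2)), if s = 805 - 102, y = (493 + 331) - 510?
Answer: 603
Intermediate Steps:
y = 314 (y = 824 - 510 = 314)
d(h) = 4*h² (d(h) = (2*h)² = 4*h²)
s = 703
D = 1636
D - ((s + y) + d(2)) = 1636 - ((703 + 314) + 4*2²) = 1636 - (1017 + 4*4) = 1636 - (1017 + 16) = 1636 - 1*1033 = 1636 - 1033 = 603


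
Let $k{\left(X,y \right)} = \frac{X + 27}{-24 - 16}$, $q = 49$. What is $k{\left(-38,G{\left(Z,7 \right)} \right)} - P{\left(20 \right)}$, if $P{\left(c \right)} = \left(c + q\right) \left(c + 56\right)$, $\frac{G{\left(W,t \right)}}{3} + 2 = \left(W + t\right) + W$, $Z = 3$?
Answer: $- \frac{209749}{40} \approx -5243.7$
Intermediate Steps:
$G{\left(W,t \right)} = -6 + 3 t + 6 W$ ($G{\left(W,t \right)} = -6 + 3 \left(\left(W + t\right) + W\right) = -6 + 3 \left(t + 2 W\right) = -6 + \left(3 t + 6 W\right) = -6 + 3 t + 6 W$)
$P{\left(c \right)} = \left(49 + c\right) \left(56 + c\right)$ ($P{\left(c \right)} = \left(c + 49\right) \left(c + 56\right) = \left(49 + c\right) \left(56 + c\right)$)
$k{\left(X,y \right)} = - \frac{27}{40} - \frac{X}{40}$ ($k{\left(X,y \right)} = \frac{27 + X}{-40} = \left(27 + X\right) \left(- \frac{1}{40}\right) = - \frac{27}{40} - \frac{X}{40}$)
$k{\left(-38,G{\left(Z,7 \right)} \right)} - P{\left(20 \right)} = \left(- \frac{27}{40} - - \frac{19}{20}\right) - \left(2744 + 20^{2} + 105 \cdot 20\right) = \left(- \frac{27}{40} + \frac{19}{20}\right) - \left(2744 + 400 + 2100\right) = \frac{11}{40} - 5244 = - \frac{209749}{40}$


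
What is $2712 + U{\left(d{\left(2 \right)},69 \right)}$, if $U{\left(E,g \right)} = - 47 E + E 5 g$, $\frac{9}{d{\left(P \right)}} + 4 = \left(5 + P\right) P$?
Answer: $\frac{14901}{5} \approx 2980.2$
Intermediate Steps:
$d{\left(P \right)} = \frac{9}{-4 + P \left(5 + P\right)}$ ($d{\left(P \right)} = \frac{9}{-4 + \left(5 + P\right) P} = \frac{9}{-4 + P \left(5 + P\right)}$)
$U{\left(E,g \right)} = - 47 E + 5 E g$
$2712 + U{\left(d{\left(2 \right)},69 \right)} = 2712 + \frac{9}{-4 + 2^{2} + 5 \cdot 2} \left(-47 + 5 \cdot 69\right) = 2712 + \frac{9}{-4 + 4 + 10} \left(-47 + 345\right) = 2712 + \frac{9}{10} \cdot 298 = 2712 + \frac{1341}{5} = \frac{14901}{5}$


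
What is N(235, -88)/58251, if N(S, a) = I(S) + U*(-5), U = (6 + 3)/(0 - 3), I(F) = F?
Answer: 250/58251 ≈ 0.0042918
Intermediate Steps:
U = -3 (U = 9/(-3) = 9*(-⅓) = -3)
N(S, a) = 15 + S (N(S, a) = S - 3*(-5) = S + 15 = 15 + S)
N(235, -88)/58251 = (15 + 235)/58251 = 250*(1/58251) = 250/58251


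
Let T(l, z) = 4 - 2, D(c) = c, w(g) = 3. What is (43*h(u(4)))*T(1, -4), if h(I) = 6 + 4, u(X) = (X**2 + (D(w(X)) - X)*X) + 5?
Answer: 860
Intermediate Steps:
u(X) = 5 + X**2 + X*(3 - X) (u(X) = (X**2 + (3 - X)*X) + 5 = (X**2 + X*(3 - X)) + 5 = 5 + X**2 + X*(3 - X))
T(l, z) = 2
h(I) = 10
(43*h(u(4)))*T(1, -4) = (43*10)*2 = 430*2 = 860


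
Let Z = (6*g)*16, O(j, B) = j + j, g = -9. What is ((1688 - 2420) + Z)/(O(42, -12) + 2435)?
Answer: -1596/2519 ≈ -0.63358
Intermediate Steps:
O(j, B) = 2*j
Z = -864 (Z = (6*(-9))*16 = -54*16 = -864)
((1688 - 2420) + Z)/(O(42, -12) + 2435) = ((1688 - 2420) - 864)/(2*42 + 2435) = (-732 - 864)/(84 + 2435) = -1596/2519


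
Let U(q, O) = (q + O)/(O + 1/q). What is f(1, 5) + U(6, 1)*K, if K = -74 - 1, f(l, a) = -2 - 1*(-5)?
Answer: -447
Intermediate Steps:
f(l, a) = 3 (f(l, a) = -2 + 5 = 3)
U(q, O) = (O + q)/(O + 1/q)
K = -75
f(1, 5) + U(6, 1)*K = 3 + (6*(1 + 6)/(1 + 1*6))*(-75) = 3 + (6*7/(1 + 6))*(-75) = 3 + (6*7/7)*(-75) = 3 + (6*(⅐)*7)*(-75) = 3 + 6*(-75) = 3 - 450 = -447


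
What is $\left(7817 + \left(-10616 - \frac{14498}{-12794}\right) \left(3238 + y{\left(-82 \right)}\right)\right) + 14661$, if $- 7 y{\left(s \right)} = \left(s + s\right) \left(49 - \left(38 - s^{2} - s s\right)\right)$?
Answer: $- \frac{151419420756064}{44779} \approx -3.3815 \cdot 10^{9}$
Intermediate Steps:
$y{\left(s \right)} = - \frac{2 s \left(11 + 2 s^{2}\right)}{7}$ ($y{\left(s \right)} = - \frac{\left(s + s\right) \left(49 - \left(38 - s^{2} - s s\right)\right)}{7} = - \frac{2 s \left(49 + \left(\left(s^{2} + s^{2}\right) - 38\right)\right)}{7} = - \frac{2 s \left(49 + \left(2 s^{2} - 38\right)\right)}{7} = - \frac{2 s \left(49 + \left(-38 + 2 s^{2}\right)\right)}{7} = - \frac{2 s \left(11 + 2 s^{2}\right)}{7}$)
$\left(7817 + \left(-10616 - \frac{14498}{-12794}\right) \left(3238 + y{\left(-82 \right)}\right)\right) + 14661 = \left(7817 + \left(-10616 - \frac{14498}{-12794}\right) \left(3238 - - \frac{164 \left(11 + 2 \left(-82\right)^{2}\right)}{7}\right)\right) + 14661 = \left(7817 + \left(-10616 - - \frac{7249}{6397}\right) \left(3238 - - \frac{164 \left(11 + 2 \cdot 6724\right)}{7}\right)\right) + 14661 = \left(7817 + \left(-10616 + \frac{7249}{6397}\right) \left(3238 - - \frac{164 \left(11 + 13448\right)}{7}\right)\right) + 14661 = \left(7817 - \frac{67903303 \left(3238 - \left(- \frac{164}{7}\right) 13459\right)}{6397}\right) + 14661 = \left(7817 - \frac{67903303 \left(3238 + \frac{2207276}{7}\right)}{6397}\right) + 14661 = \left(7817 - \frac{151420427298426}{44779}\right) + 14661 = - \frac{151420077260983}{44779} + 14661 = - \frac{151419420756064}{44779}$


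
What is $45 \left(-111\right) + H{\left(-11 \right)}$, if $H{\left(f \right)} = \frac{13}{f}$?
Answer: $- \frac{54958}{11} \approx -4996.2$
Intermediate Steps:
$45 \left(-111\right) + H{\left(-11 \right)} = 45 \left(-111\right) + \frac{13}{-11} = -4995 + 13 \left(- \frac{1}{11}\right) = -4995 - \frac{13}{11} = - \frac{54958}{11}$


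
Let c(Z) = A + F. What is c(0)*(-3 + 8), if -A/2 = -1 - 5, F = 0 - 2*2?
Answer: 40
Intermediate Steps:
F = -4 (F = 0 - 4 = -4)
A = 12 (A = -2*(-1 - 5) = -2*(-6) = 12)
c(Z) = 8 (c(Z) = 12 - 4 = 8)
c(0)*(-3 + 8) = 8*(-3 + 8) = 8*5 = 40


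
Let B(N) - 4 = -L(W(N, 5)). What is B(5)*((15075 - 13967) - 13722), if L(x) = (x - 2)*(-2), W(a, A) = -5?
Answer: 126140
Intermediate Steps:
L(x) = 4 - 2*x (L(x) = (-2 + x)*(-2) = 4 - 2*x)
B(N) = -10 (B(N) = 4 - (4 - 2*(-5)) = 4 - (4 + 10) = 4 - 1*14 = 4 - 14 = -10)
B(5)*((15075 - 13967) - 13722) = -10*((15075 - 13967) - 13722) = -10*(1108 - 13722) = -10*(-12614) = 126140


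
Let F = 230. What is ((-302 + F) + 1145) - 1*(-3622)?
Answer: 4695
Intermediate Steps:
((-302 + F) + 1145) - 1*(-3622) = ((-302 + 230) + 1145) - 1*(-3622) = (-72 + 1145) + 3622 = 1073 + 3622 = 4695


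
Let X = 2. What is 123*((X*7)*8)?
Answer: 13776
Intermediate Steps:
123*((X*7)*8) = 123*((2*7)*8) = 123*(14*8) = 123*112 = 13776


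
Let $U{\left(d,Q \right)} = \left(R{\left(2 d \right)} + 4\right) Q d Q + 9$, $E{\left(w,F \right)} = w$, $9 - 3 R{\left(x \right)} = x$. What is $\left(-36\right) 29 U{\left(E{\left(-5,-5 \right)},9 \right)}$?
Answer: $4359744$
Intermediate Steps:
$R{\left(x \right)} = 3 - \frac{x}{3}$
$U{\left(d,Q \right)} = 9 + d Q^{2} \left(7 - \frac{2 d}{3}\right)$ ($U{\left(d,Q \right)} = \left(\left(3 - \frac{2 d}{3}\right) + 4\right) Q d Q + 9 = \left(7 - \frac{2 d}{3}\right) Q d Q + 9 = Q \left(7 - \frac{2 d}{3}\right) d Q + 9 = Q d \left(7 - \frac{2 d}{3}\right) Q + 9 = d Q^{2} \left(7 - \frac{2 d}{3}\right) + 9 = 9 + d Q^{2} \left(7 - \frac{2 d}{3}\right)$)
$\left(-36\right) 29 U{\left(E{\left(-5,-5 \right)},9 \right)} = \left(-36\right) 29 \left(9 + 7 \left(-5\right) 9^{2} - \frac{2 \cdot 9^{2} \left(-5\right)^{2}}{3}\right) = - 1044 \left(9 + 7 \left(-5\right) 81 - 54 \cdot 25\right) = - 1044 \left(9 - 2835 - 1350\right) = \left(-1044\right) \left(-4176\right) = 4359744$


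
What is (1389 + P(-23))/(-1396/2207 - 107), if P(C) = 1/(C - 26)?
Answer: -30041684/2327941 ≈ -12.905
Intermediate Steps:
P(C) = 1/(-26 + C)
(1389 + P(-23))/(-1396/2207 - 107) = (1389 + 1/(-26 - 23))/(-1396/2207 - 107) = (1389 + 1/(-49))/(-1396*1/2207 - 107) = (1389 - 1/49)/(-1396/2207 - 107) = 68060/(49*(-237545/2207)) = (68060/49)*(-2207/237545) = -30041684/2327941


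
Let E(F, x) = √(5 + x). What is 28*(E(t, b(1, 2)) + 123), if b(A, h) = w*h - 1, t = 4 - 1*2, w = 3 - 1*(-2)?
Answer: 3444 + 28*√14 ≈ 3548.8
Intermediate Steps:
w = 5 (w = 3 + 2 = 5)
t = 2 (t = 4 - 2 = 2)
b(A, h) = -1 + 5*h (b(A, h) = 5*h - 1 = -1 + 5*h)
28*(E(t, b(1, 2)) + 123) = 28*(√(5 + (-1 + 5*2)) + 123) = 28*(√(5 + (-1 + 10)) + 123) = 28*(√(5 + 9) + 123) = 28*(√14 + 123) = 28*(123 + √14) = 3444 + 28*√14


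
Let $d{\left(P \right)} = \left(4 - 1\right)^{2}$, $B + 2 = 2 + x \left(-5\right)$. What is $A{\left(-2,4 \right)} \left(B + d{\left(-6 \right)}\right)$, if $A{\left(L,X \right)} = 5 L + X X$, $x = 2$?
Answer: $-6$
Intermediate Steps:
$A{\left(L,X \right)} = X^{2} + 5 L$ ($A{\left(L,X \right)} = 5 L + X^{2} = X^{2} + 5 L$)
$B = -10$ ($B = -2 + \left(2 + 2 \left(-5\right)\right) = -2 + \left(2 - 10\right) = -2 - 8 = -10$)
$d{\left(P \right)} = 9$ ($d{\left(P \right)} = 3^{2} = 9$)
$A{\left(-2,4 \right)} \left(B + d{\left(-6 \right)}\right) = \left(4^{2} + 5 \left(-2\right)\right) \left(-10 + 9\right) = \left(16 - 10\right) \left(-1\right) = 6 \left(-1\right) = -6$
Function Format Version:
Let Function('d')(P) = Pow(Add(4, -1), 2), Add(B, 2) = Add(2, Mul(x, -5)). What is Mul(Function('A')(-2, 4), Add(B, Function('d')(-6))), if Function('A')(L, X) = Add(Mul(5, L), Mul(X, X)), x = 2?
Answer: -6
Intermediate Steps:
Function('A')(L, X) = Add(Pow(X, 2), Mul(5, L)) (Function('A')(L, X) = Add(Mul(5, L), Pow(X, 2)) = Add(Pow(X, 2), Mul(5, L)))
B = -10 (B = Add(-2, Add(2, Mul(2, -5))) = Add(-2, Add(2, -10)) = Add(-2, -8) = -10)
Function('d')(P) = 9 (Function('d')(P) = Pow(3, 2) = 9)
Mul(Function('A')(-2, 4), Add(B, Function('d')(-6))) = Mul(Add(Pow(4, 2), Mul(5, -2)), Add(-10, 9)) = Mul(Add(16, -10), -1) = Mul(6, -1) = -6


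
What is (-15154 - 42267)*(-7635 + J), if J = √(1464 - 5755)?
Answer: 438409335 - 57421*I*√4291 ≈ 4.3841e+8 - 3.7614e+6*I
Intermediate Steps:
J = I*√4291 (J = √(-4291) = I*√4291 ≈ 65.506*I)
(-15154 - 42267)*(-7635 + J) = (-15154 - 42267)*(-7635 + I*√4291) = -57421*(-7635 + I*√4291) = 438409335 - 57421*I*√4291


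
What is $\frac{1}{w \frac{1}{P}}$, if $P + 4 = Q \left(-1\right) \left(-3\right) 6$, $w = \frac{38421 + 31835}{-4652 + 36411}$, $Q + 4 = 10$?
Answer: $\frac{412867}{8782} \approx 47.013$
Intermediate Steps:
$Q = 6$ ($Q = -4 + 10 = 6$)
$w = \frac{70256}{31759} \approx 2.2122$
$P = 104$ ($P = -4 + 6 \left(-1\right) \left(-3\right) 6 = -4 + \left(-6\right) \left(-3\right) 6 = -4 + 18 \cdot 6 = -4 + 108 = 104$)
$\frac{1}{w \frac{1}{P}} = \frac{1}{\frac{70256}{31759} \cdot \frac{1}{104}} = \frac{1}{\frac{8782}{412867}} = \frac{412867}{8782}$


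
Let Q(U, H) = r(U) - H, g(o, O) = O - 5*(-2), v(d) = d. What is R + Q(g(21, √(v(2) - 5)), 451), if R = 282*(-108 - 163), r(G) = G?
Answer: -76863 + I*√3 ≈ -76863.0 + 1.732*I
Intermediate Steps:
g(o, O) = 10 + O (g(o, O) = O + 10 = 10 + O)
R = -76422 (R = 282*(-271) = -76422)
Q(U, H) = U - H
R + Q(g(21, √(v(2) - 5)), 451) = -76422 + ((10 + √(2 - 5)) - 1*451) = -76422 + ((10 + √(-3)) - 451) = -76422 + ((10 + I*√3) - 451) = -76422 + (-441 + I*√3) = -76863 + I*√3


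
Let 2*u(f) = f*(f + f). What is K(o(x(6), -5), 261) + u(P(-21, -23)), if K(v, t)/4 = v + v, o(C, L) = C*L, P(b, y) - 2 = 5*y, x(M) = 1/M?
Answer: 38287/3 ≈ 12762.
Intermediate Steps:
P(b, y) = 2 + 5*y
u(f) = f² (u(f) = (f*(f + f))/2 = (f*(2*f))/2 = (2*f²)/2 = f²)
K(v, t) = 8*v (K(v, t) = 4*(v + v) = 4*(2*v) = 8*v)
K(o(x(6), -5), 261) + u(P(-21, -23)) = 8*(-5/6) + (2 + 5*(-23))² = 8*((⅙)*(-5)) + (2 - 115)² = 8*(-⅚) + (-113)² = -20/3 + 12769 = 38287/3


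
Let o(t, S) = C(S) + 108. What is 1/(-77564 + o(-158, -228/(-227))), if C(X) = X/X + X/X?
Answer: -1/77454 ≈ -1.2911e-5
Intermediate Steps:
C(X) = 2 (C(X) = 1 + 1 = 2)
o(t, S) = 110 (o(t, S) = 2 + 108 = 110)
1/(-77564 + o(-158, -228/(-227))) = 1/(-77564 + 110) = 1/(-77454) = -1/77454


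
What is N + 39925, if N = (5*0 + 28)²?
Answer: 40709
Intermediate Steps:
N = 784 (N = (0 + 28)² = 28² = 784)
N + 39925 = 784 + 39925 = 40709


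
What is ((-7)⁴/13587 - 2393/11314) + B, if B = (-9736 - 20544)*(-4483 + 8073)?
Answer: -2387217719028911/21960474 ≈ -1.0871e+8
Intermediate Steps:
B = -108705200 (B = -30280*3590 = -108705200)
((-7)⁴/13587 - 2393/11314) + B = ((-7)⁴/13587 - 2393/11314) - 108705200 = (2401*(1/13587) - 2393*1/11314) - 108705200 = (343/1941 - 2393/11314) - 108705200 = -764111/21960474 - 108705200 = -2387217719028911/21960474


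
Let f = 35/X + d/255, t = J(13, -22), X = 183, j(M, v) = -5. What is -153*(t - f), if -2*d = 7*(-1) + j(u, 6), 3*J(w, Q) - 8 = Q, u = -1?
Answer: 227793/305 ≈ 746.86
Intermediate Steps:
J(w, Q) = 8/3 + Q/3
d = 6 (d = -(7*(-1) - 5)/2 = -(-7 - 5)/2 = -½*(-12) = 6)
t = -14/3 (t = 8/3 + (⅓)*(-22) = 8/3 - 22/3 = -14/3 ≈ -4.6667)
f = 3341/15555 (f = 35/183 + 6/255 = 35*(1/183) + 6*(1/255) = 35/183 + 2/85 = 3341/15555 ≈ 0.21479)
-153*(t - f) = -153*(-14/3 - 1*3341/15555) = -153*(-14/3 - 3341/15555) = -153*(-75931/15555) = 227793/305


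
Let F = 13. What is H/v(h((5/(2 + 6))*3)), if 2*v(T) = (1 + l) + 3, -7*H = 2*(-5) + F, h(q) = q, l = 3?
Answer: -6/49 ≈ -0.12245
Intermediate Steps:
H = -3/7 (H = -(2*(-5) + 13)/7 = -(-10 + 13)/7 = -⅐*3 = -3/7 ≈ -0.42857)
v(T) = 7/2 (v(T) = ((1 + 3) + 3)/2 = (4 + 3)/2 = (½)*7 = 7/2)
H/v(h((5/(2 + 6))*3)) = -3/(7*7/2) = -3/7*2/7 = -6/49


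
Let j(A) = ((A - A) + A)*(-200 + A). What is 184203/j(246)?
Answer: 61401/3772 ≈ 16.278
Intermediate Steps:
j(A) = A*(-200 + A) (j(A) = (0 + A)*(-200 + A) = A*(-200 + A))
184203/j(246) = 184203/((246*(-200 + 246))) = 184203/((246*46)) = 184203/11316 = 184203*(1/11316) = 61401/3772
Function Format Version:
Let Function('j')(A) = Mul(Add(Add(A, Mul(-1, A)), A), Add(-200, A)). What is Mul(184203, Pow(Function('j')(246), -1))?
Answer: Rational(61401, 3772) ≈ 16.278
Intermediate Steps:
Function('j')(A) = Mul(A, Add(-200, A)) (Function('j')(A) = Mul(Add(0, A), Add(-200, A)) = Mul(A, Add(-200, A)))
Mul(184203, Pow(Function('j')(246), -1)) = Mul(184203, Pow(Mul(246, Add(-200, 246)), -1)) = Mul(184203, Pow(Mul(246, 46), -1)) = Mul(184203, Pow(11316, -1)) = Mul(184203, Rational(1, 11316)) = Rational(61401, 3772)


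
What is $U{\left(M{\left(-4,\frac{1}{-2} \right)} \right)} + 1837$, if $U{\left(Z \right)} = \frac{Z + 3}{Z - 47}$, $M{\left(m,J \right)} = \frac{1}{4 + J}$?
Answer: $\frac{600676}{327} \approx 1836.9$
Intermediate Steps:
$U{\left(Z \right)} = \frac{3 + Z}{-47 + Z}$
$U{\left(M{\left(-4,\frac{1}{-2} \right)} \right)} + 1837 = \frac{3 + \frac{1}{4 + \frac{1}{-2}}}{-47 + \frac{1}{4 + \frac{1}{-2}}} + 1837 = \frac{3 + \frac{1}{4 - \frac{1}{2}}}{-47 + \frac{1}{4 - \frac{1}{2}}} + 1837 = \frac{3 + \frac{1}{\frac{7}{2}}}{-47 + \frac{1}{\frac{7}{2}}} + 1837 = \frac{3 + \frac{2}{7}}{-47 + \frac{2}{7}} + 1837 = \frac{1}{- \frac{327}{7}} \cdot \frac{23}{7} + 1837 = \left(- \frac{7}{327}\right) \frac{23}{7} + 1837 = - \frac{23}{327} + 1837 = \frac{600676}{327}$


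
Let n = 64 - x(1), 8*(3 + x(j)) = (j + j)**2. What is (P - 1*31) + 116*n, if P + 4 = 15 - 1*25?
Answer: 7669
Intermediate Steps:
P = -14 (P = -4 + (15 - 1*25) = -4 + (15 - 25) = -4 - 10 = -14)
x(j) = -3 + j**2/2 (x(j) = -3 + (j + j)**2/8 = -3 + (2*j)**2/8 = -3 + (4*j**2)/8 = -3 + j**2/2)
n = 133/2 (n = 64 - (-3 + (1/2)*1**2) = 64 - (-3 + (1/2)*1) = 64 - (-3 + 1/2) = 64 - 1*(-5/2) = 64 + 5/2 = 133/2 ≈ 66.500)
(P - 1*31) + 116*n = (-14 - 1*31) + 116*(133/2) = (-14 - 31) + 7714 = -45 + 7714 = 7669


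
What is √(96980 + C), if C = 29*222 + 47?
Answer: √103465 ≈ 321.66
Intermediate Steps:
C = 6485 (C = 6438 + 47 = 6485)
√(96980 + C) = √(96980 + 6485) = √103465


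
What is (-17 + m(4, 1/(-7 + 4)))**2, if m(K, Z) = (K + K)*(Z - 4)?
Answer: 24025/9 ≈ 2669.4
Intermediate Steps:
m(K, Z) = 2*K*(-4 + Z) (m(K, Z) = (2*K)*(-4 + Z) = 2*K*(-4 + Z))
(-17 + m(4, 1/(-7 + 4)))**2 = (-17 + 2*4*(-4 + 1/(-7 + 4)))**2 = (-17 + 2*4*(-4 + 1/(-3)))**2 = (-17 + 2*4*(-4 - 1/3))**2 = (-17 + 2*4*(-13/3))**2 = (-17 - 104/3)**2 = (-155/3)**2 = 24025/9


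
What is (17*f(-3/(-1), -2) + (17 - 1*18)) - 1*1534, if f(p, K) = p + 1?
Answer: -1467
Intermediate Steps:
f(p, K) = 1 + p
(17*f(-3/(-1), -2) + (17 - 1*18)) - 1*1534 = (17*(1 - 3/(-1)) + (17 - 1*18)) - 1*1534 = (17*(1 - 3*(-1)) + (17 - 18)) - 1534 = (17*(1 + 3) - 1) - 1534 = (17*4 - 1) - 1534 = (68 - 1) - 1534 = 67 - 1534 = -1467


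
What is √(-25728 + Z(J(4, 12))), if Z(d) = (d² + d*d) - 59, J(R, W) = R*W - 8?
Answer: I*√22587 ≈ 150.29*I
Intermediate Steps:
J(R, W) = -8 + R*W
Z(d) = -59 + 2*d² (Z(d) = (d² + d²) - 59 = 2*d² - 59 = -59 + 2*d²)
√(-25728 + Z(J(4, 12))) = √(-25728 + (-59 + 2*(-8 + 4*12)²)) = √(-25728 + (-59 + 2*(-8 + 48)²)) = √(-25728 + (-59 + 2*40²)) = √(-25728 + (-59 + 2*1600)) = √(-25728 + (-59 + 3200)) = √(-25728 + 3141) = √(-22587) = I*√22587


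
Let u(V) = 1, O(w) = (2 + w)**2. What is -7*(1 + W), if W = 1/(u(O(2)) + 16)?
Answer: -126/17 ≈ -7.4118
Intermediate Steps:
W = 1/17 (W = 1/(1 + 16) = 1/17 ≈ 0.058824)
-7*(1 + W) = -7*(1 + 1/17) = -7*18/17 = -126/17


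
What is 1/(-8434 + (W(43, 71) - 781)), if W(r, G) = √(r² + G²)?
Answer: -1843/16981867 - √6890/84909335 ≈ -0.00010951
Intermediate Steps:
W(r, G) = √(G² + r²)
1/(-8434 + (W(43, 71) - 781)) = 1/(-8434 + (√(71² + 43²) - 781)) = 1/(-8434 + (√(5041 + 1849) - 781)) = 1/(-8434 + (√6890 - 781)) = 1/(-8434 + (-781 + √6890)) = 1/(-9215 + √6890)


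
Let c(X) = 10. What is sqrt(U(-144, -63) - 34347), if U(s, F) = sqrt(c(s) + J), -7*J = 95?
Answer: sqrt(-1683003 + 35*I*sqrt(7))/7 ≈ 0.0050986 + 185.33*I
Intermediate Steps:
J = -95/7 (J = -1/7*95 = -95/7 ≈ -13.571)
U(s, F) = 5*I*sqrt(7)/7 (U(s, F) = sqrt(10 - 95/7) = sqrt(-25/7) = 5*I*sqrt(7)/7)
sqrt(U(-144, -63) - 34347) = sqrt(5*I*sqrt(7)/7 - 34347) = sqrt(-34347 + 5*I*sqrt(7)/7)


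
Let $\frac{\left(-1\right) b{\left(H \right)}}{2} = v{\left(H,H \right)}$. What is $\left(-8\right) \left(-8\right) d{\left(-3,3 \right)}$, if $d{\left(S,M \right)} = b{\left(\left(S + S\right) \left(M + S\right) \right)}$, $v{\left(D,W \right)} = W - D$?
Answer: $0$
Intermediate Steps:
$b{\left(H \right)} = 0$ ($b{\left(H \right)} = - 2 \left(H - H\right) = \left(-2\right) 0 = 0$)
$d{\left(S,M \right)} = 0$
$\left(-8\right) \left(-8\right) d{\left(-3,3 \right)} = \left(-8\right) \left(-8\right) 0 = 64 \cdot 0 = 0$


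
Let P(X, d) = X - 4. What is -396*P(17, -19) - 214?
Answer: -5362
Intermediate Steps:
P(X, d) = -4 + X
-396*P(17, -19) - 214 = -396*(-4 + 17) - 214 = -396*13 - 214 = -5148 - 214 = -5362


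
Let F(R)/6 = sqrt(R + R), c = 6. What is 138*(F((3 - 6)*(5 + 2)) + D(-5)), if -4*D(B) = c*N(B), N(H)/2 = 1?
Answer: -414 + 828*I*sqrt(42) ≈ -414.0 + 5366.1*I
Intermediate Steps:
N(H) = 2 (N(H) = 2*1 = 2)
F(R) = 6*sqrt(2)*sqrt(R) (F(R) = 6*sqrt(R + R) = 6*sqrt(2*R) = 6*(sqrt(2)*sqrt(R)) = 6*sqrt(2)*sqrt(R))
D(B) = -3 (D(B) = -3*2/2 = -1/4*12 = -3)
138*(F((3 - 6)*(5 + 2)) + D(-5)) = 138*(6*sqrt(2)*sqrt((3 - 6)*(5 + 2)) - 3) = 138*(6*sqrt(2)*sqrt(-3*7) - 3) = 138*(6*sqrt(2)*sqrt(-21) - 3) = 138*(6*sqrt(2)*(I*sqrt(21)) - 3) = 138*(6*I*sqrt(42) - 3) = 138*(-3 + 6*I*sqrt(42)) = -414 + 828*I*sqrt(42)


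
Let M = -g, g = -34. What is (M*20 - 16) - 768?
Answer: -104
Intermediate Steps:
M = 34 (M = -1*(-34) = 34)
(M*20 - 16) - 768 = (34*20 - 16) - 768 = (680 - 16) - 768 = 664 - 768 = -104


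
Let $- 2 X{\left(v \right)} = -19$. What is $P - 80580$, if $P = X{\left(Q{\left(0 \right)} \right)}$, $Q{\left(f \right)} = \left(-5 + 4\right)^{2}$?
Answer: $- \frac{161141}{2} \approx -80571.0$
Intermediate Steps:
$Q{\left(f \right)} = 1$ ($Q{\left(f \right)} = \left(-1\right)^{2} = 1$)
$X{\left(v \right)} = \frac{19}{2}$ ($X{\left(v \right)} = \left(- \frac{1}{2}\right) \left(-19\right) = \frac{19}{2}$)
$P = \frac{19}{2} \approx 9.5$
$P - 80580 = \frac{19}{2} - 80580 = - \frac{161141}{2}$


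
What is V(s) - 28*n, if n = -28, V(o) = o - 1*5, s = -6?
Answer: 773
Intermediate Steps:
V(o) = -5 + o (V(o) = o - 5 = -5 + o)
V(s) - 28*n = (-5 - 6) - 28*(-28) = -11 + 784 = 773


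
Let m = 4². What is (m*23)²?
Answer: 135424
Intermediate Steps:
m = 16
(m*23)² = (16*23)² = 368² = 135424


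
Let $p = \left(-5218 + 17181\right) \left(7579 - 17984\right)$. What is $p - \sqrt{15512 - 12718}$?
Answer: $-124475015 - \sqrt{2794} \approx -1.2448 \cdot 10^{8}$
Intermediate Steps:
$p = -124475015$ ($p = 11963 \left(-10405\right) = -124475015$)
$p - \sqrt{15512 - 12718} = -124475015 - \sqrt{15512 - 12718} = -124475015 - \sqrt{2794}$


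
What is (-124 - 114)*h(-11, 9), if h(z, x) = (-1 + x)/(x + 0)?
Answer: -1904/9 ≈ -211.56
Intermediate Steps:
h(z, x) = (-1 + x)/x
(-124 - 114)*h(-11, 9) = (-124 - 114)*((-1 + 9)/9) = -238*8/9 = -1904/9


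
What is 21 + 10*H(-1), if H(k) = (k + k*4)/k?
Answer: 71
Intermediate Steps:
H(k) = 5 (H(k) = (k + 4*k)/k = (5*k)/k = 5)
21 + 10*H(-1) = 21 + 10*5 = 21 + 50 = 71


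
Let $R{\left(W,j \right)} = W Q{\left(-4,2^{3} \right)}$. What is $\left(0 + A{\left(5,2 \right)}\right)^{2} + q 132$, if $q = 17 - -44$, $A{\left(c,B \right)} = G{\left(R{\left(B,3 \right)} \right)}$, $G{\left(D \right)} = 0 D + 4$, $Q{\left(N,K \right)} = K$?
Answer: $8068$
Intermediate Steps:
$R{\left(W,j \right)} = 8 W$ ($R{\left(W,j \right)} = W 2^{3} = W 8 = 8 W$)
$G{\left(D \right)} = 4$ ($G{\left(D \right)} = 0 + 4 = 4$)
$A{\left(c,B \right)} = 4$
$q = 61$ ($q = 17 + 44 = 61$)
$\left(0 + A{\left(5,2 \right)}\right)^{2} + q 132 = \left(0 + 4\right)^{2} + 61 \cdot 132 = 4^{2} + 8052 = 16 + 8052 = 8068$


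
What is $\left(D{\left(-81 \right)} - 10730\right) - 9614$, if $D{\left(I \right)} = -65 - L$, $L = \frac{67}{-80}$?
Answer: $- \frac{1632653}{80} \approx -20408.0$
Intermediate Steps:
$L = - \frac{67}{80}$ ($L = 67 \left(- \frac{1}{80}\right) = - \frac{67}{80} \approx -0.8375$)
$D{\left(I \right)} = - \frac{5133}{80}$ ($D{\left(I \right)} = -65 - - \frac{67}{80} = -65 + \frac{67}{80} = - \frac{5133}{80}$)
$\left(D{\left(-81 \right)} - 10730\right) - 9614 = \left(- \frac{5133}{80} - 10730\right) - 9614 = - \frac{863533}{80} - 9614 = - \frac{1632653}{80}$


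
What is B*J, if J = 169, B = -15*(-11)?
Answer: 27885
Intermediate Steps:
B = 165
B*J = 165*169 = 27885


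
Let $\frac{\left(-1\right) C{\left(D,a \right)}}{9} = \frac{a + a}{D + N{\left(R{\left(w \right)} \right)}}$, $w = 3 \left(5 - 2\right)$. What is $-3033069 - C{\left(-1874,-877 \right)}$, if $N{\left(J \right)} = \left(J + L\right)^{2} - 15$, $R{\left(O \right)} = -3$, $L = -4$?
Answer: $- \frac{2790415587}{920} \approx -3.0331 \cdot 10^{6}$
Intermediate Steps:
$w = 9$ ($w = 3 \cdot 3 = 9$)
$N{\left(J \right)} = -15 + \left(-4 + J\right)^{2}$ ($N{\left(J \right)} = \left(J - 4\right)^{2} - 15 = \left(-4 + J\right)^{2} - 15 = -15 + \left(-4 + J\right)^{2}$)
$C{\left(D,a \right)} = - \frac{18 a}{34 + D}$ ($C{\left(D,a \right)} = - 9 \frac{a + a}{D - \left(15 - \left(-4 - 3\right)^{2}\right)} = - 9 \frac{2 a}{D - \left(15 - \left(-7\right)^{2}\right)} = - 9 \frac{2 a}{D + \left(-15 + 49\right)} = - 9 \frac{2 a}{D + 34} = - 9 \frac{2 a}{34 + D} = - \frac{18 a}{34 + D}$)
$-3033069 - C{\left(-1874,-877 \right)} = -3033069 - \left(-18\right) \left(-877\right) \frac{1}{34 - 1874} = -3033069 - \left(-18\right) \left(-877\right) \frac{1}{-1840} = -3033069 - \left(-18\right) \left(-877\right) \left(- \frac{1}{1840}\right) = -3033069 - - \frac{7893}{920} = -3033069 + \frac{7893}{920} = - \frac{2790415587}{920}$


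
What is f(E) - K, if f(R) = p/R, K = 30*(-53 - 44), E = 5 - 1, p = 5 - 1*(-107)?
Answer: 2938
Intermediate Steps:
p = 112 (p = 5 + 107 = 112)
E = 4
K = -2910 (K = 30*(-97) = -2910)
f(R) = 112/R
f(E) - K = 112/4 - 1*(-2910) = 112*(1/4) + 2910 = 28 + 2910 = 2938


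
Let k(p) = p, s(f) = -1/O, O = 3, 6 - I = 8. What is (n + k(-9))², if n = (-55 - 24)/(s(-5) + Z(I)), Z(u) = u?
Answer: 30276/49 ≈ 617.88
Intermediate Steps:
I = -2 (I = 6 - 1*8 = 6 - 8 = -2)
s(f) = -⅓ (s(f) = -1/3 = -1*⅓ = -⅓)
n = 237/7 (n = (-55 - 24)/(-⅓ - 2) = -79/(-7/3) = -79*(-3/7) = 237/7 ≈ 33.857)
(n + k(-9))² = (237/7 - 9)² = (174/7)² = 30276/49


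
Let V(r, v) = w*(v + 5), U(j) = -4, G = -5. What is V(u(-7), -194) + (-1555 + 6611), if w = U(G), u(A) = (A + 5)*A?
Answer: 5812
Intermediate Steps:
u(A) = A*(5 + A) (u(A) = (5 + A)*A = A*(5 + A))
w = -4
V(r, v) = -20 - 4*v (V(r, v) = -4*(v + 5) = -4*(5 + v) = -20 - 4*v)
V(u(-7), -194) + (-1555 + 6611) = (-20 - 4*(-194)) + (-1555 + 6611) = (-20 + 776) + 5056 = 756 + 5056 = 5812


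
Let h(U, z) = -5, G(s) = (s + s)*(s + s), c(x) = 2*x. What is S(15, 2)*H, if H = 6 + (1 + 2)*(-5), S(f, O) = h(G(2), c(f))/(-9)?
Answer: -5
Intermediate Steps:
G(s) = 4*s**2 (G(s) = (2*s)*(2*s) = 4*s**2)
S(f, O) = 5/9 (S(f, O) = -5/(-9) = -5*(-1/9) = 5/9)
H = -9 (H = 6 + 3*(-5) = 6 - 15 = -9)
S(15, 2)*H = (5/9)*(-9) = -5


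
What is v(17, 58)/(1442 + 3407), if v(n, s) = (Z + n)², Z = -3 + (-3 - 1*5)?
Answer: 36/4849 ≈ 0.0074242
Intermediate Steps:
Z = -11 (Z = -3 + (-3 - 5) = -3 - 8 = -11)
v(n, s) = (-11 + n)²
v(17, 58)/(1442 + 3407) = (-11 + 17)²/(1442 + 3407) = 6²/4849 = 36*(1/4849) = 36/4849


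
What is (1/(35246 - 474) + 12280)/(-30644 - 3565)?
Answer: -20333341/56643588 ≈ -0.35897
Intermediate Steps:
(1/(35246 - 474) + 12280)/(-30644 - 3565) = (1/34772 + 12280)/(-34209) = (1/34772 + 12280)*(-1/34209) = (427000161/34772)*(-1/34209) = -20333341/56643588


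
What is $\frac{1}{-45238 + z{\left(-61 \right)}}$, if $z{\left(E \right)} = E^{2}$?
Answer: $- \frac{1}{41517} \approx -2.4087 \cdot 10^{-5}$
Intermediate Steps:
$\frac{1}{-45238 + z{\left(-61 \right)}} = \frac{1}{-45238 + \left(-61\right)^{2}} = \frac{1}{-45238 + 3721} = \frac{1}{-41517} = - \frac{1}{41517}$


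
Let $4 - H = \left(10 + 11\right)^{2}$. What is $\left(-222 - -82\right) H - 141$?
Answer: $61039$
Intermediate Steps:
$H = -437$ ($H = 4 - \left(10 + 11\right)^{2} = 4 - 21^{2} = 4 - 441 = -437$)
$\left(-222 - -82\right) H - 141 = \left(-222 - -82\right) \left(-437\right) - 141 = \left(-222 + 82\right) \left(-437\right) - 141 = \left(-140\right) \left(-437\right) - 141 = 61180 - 141 = 61039$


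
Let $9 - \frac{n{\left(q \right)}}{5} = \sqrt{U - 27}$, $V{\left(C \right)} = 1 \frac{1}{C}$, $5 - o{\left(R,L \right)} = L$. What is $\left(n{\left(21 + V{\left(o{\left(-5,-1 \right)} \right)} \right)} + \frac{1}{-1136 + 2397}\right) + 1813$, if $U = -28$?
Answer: $\frac{2342939}{1261} - 5 i \sqrt{55} \approx 1858.0 - 37.081 i$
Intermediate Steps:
$o{\left(R,L \right)} = 5 - L$
$V{\left(C \right)} = \frac{1}{C}$
$n{\left(q \right)} = 45 - 5 i \sqrt{55}$ ($n{\left(q \right)} = 45 - 5 \sqrt{-28 - 27} = 45 - 5 \sqrt{-55} = 45 - 5 i \sqrt{55}$)
$\left(n{\left(21 + V{\left(o{\left(-5,-1 \right)} \right)} \right)} + \frac{1}{-1136 + 2397}\right) + 1813 = \left(\left(45 - 5 i \sqrt{55}\right) + \frac{1}{-1136 + 2397}\right) + 1813 = \left(\left(45 - 5 i \sqrt{55}\right) + \frac{1}{1261}\right) + 1813 = \left(\frac{56746}{1261} - 5 i \sqrt{55}\right) + 1813 = \frac{2342939}{1261} - 5 i \sqrt{55}$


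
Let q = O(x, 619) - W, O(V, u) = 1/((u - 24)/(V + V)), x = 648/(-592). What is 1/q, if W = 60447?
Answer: -22015/1330740786 ≈ -1.6543e-5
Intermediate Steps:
x = -81/74 (x = 648*(-1/592) = -81/74 ≈ -1.0946)
O(V, u) = 2*V/(-24 + u) (O(V, u) = 1/((-24 + u)/((2*V))) = 1/((-24 + u)*(1/(2*V))) = 1/((-24 + u)/(2*V)) = 2*V/(-24 + u))
q = -1330740786/22015 (q = 2*(-81/74)/(-24 + 619) - 1*60447 = 2*(-81/74)/595 - 60447 = 2*(-81/74)*(1/595) - 60447 = -81/22015 - 60447 = -1330740786/22015 ≈ -60447.)
1/q = 1/(-1330740786/22015) = -22015/1330740786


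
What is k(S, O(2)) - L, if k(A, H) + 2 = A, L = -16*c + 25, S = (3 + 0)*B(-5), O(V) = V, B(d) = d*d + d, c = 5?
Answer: 113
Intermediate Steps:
B(d) = d + d² (B(d) = d² + d = d + d²)
S = 60 (S = (3 + 0)*(-5*(1 - 5)) = 3*(-5*(-4)) = 3*20 = 60)
L = -55 (L = -16*5 + 25 = -80 + 25 = -55)
k(A, H) = -2 + A
k(S, O(2)) - L = (-2 + 60) - 1*(-55) = 58 + 55 = 113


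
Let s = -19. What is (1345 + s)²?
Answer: 1758276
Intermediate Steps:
(1345 + s)² = (1345 - 19)² = 1326² = 1758276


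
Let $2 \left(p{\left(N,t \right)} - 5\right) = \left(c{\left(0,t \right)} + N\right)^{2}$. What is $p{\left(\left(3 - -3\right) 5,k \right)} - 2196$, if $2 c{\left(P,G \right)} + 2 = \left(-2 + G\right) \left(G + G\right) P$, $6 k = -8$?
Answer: $- \frac{3541}{2} \approx -1770.5$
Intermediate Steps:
$k = - \frac{4}{3}$ ($k = \frac{1}{6} \left(-8\right) = - \frac{4}{3} \approx -1.3333$)
$c{\left(P,G \right)} = -1 + G P \left(-2 + G\right)$ ($c{\left(P,G \right)} = -1 + \frac{\left(-2 + G\right) \left(G + G\right) P}{2} = -1 + \frac{\left(-2 + G\right) 2 G P}{2} = -1 + \frac{2 G \left(-2 + G\right) P}{2} = -1 + \frac{2 G P \left(-2 + G\right)}{2} = -1 + G P \left(-2 + G\right)$)
$p{\left(N,t \right)} = 5 + \frac{\left(-1 + N\right)^{2}}{2}$ ($p{\left(N,t \right)} = 5 + \frac{\left(\left(-1 + 0 t^{2} - 2 t 0\right) + N\right)^{2}}{2} = 5 + \frac{\left(\left(-1 + 0 + 0\right) + N\right)^{2}}{2} = 5 + \frac{\left(-1 + N\right)^{2}}{2}$)
$p{\left(\left(3 - -3\right) 5,k \right)} - 2196 = \left(5 + \frac{\left(1 - \left(3 - -3\right) 5\right)^{2}}{2}\right) - 2196 = \left(5 + \frac{\left(1 - \left(3 + 3\right) 5\right)^{2}}{2}\right) - 2196 = \left(5 + \frac{\left(1 - 6 \cdot 5\right)^{2}}{2}\right) - 2196 = \left(5 + \frac{\left(1 - 30\right)^{2}}{2}\right) - 2196 = \left(5 + \frac{\left(-29\right)^{2}}{2}\right) - 2196 = \left(5 + \frac{1}{2} \cdot 841\right) - 2196 = \left(5 + \frac{841}{2}\right) - 2196 = \frac{851}{2} - 2196 = - \frac{3541}{2}$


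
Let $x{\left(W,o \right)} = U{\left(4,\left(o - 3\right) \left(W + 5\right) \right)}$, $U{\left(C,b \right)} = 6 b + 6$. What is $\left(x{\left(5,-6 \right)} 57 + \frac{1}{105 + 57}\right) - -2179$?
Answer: $- \frac{4577957}{162} \approx -28259.0$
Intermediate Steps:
$U{\left(C,b \right)} = 6 + 6 b$
$x{\left(W,o \right)} = 6 + 6 \left(-3 + o\right) \left(5 + W\right)$ ($x{\left(W,o \right)} = 6 + 6 \left(o - 3\right) \left(W + 5\right) = 6 + 6 \left(-3 + o\right) \left(5 + W\right)$)
$\left(x{\left(5,-6 \right)} 57 + \frac{1}{105 + 57}\right) - -2179 = \left(\left(-84 - 90 + 30 \left(-6\right) + 6 \cdot 5 \left(-6\right)\right) 57 + \frac{1}{105 + 57}\right) - -2179 = \left(\left(-84 - 90 - 180 - 180\right) 57 + \frac{1}{162}\right) + 2179 = \left(\left(-534\right) 57 + \frac{1}{162}\right) + 2179 = \left(-30438 + \frac{1}{162}\right) + 2179 = - \frac{4930955}{162} + 2179 = - \frac{4577957}{162}$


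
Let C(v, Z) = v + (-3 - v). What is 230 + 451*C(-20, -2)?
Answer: -1123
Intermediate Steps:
C(v, Z) = -3
230 + 451*C(-20, -2) = 230 + 451*(-3) = 230 - 1353 = -1123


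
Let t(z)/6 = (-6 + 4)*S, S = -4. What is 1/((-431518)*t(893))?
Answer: -1/20712864 ≈ -4.8279e-8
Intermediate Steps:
t(z) = 48 (t(z) = 6*((-6 + 4)*(-4)) = 6*(-2*(-4)) = 6*8 = 48)
1/((-431518)*t(893)) = 1/(-431518*48) = -1/431518*1/48 = -1/20712864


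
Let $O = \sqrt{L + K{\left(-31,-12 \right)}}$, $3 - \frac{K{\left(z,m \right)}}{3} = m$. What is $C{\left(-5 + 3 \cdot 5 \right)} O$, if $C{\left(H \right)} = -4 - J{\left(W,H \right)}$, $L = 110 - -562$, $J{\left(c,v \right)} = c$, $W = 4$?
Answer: $- 8 \sqrt{717} \approx -214.21$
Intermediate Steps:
$K{\left(z,m \right)} = 9 - 3 m$
$L = 672$ ($L = 110 + 562 = 672$)
$C{\left(H \right)} = -8$ ($C{\left(H \right)} = -4 - 4 = -8$)
$O = \sqrt{717}$ ($O = \sqrt{672 + \left(9 - -36\right)} = \sqrt{672 + \left(9 + 36\right)} = \sqrt{672 + 45} = \sqrt{717} \approx 26.777$)
$C{\left(-5 + 3 \cdot 5 \right)} O = - 8 \sqrt{717}$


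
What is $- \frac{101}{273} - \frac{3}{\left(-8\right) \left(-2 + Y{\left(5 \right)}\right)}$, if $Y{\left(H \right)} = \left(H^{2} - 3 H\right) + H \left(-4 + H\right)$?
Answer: $- \frac{745}{2184} \approx -0.34112$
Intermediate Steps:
$Y{\left(H \right)} = H^{2} - 3 H + H \left(-4 + H\right)$
$- \frac{101}{273} - \frac{3}{\left(-8\right) \left(-2 + Y{\left(5 \right)}\right)} = - \frac{101}{273} - \frac{3}{\left(-8\right) \left(-2 + 5 \left(-7 + 2 \cdot 5\right)\right)} = \left(-101\right) \frac{1}{273} - \frac{3}{\left(-8\right) \left(-2 + 5 \left(-7 + 10\right)\right)} = - \frac{101}{273} - \frac{3}{\left(-8\right) \left(-2 + 5 \cdot 3\right)} = - \frac{101}{273} - \frac{3}{\left(-8\right) \left(-2 + 15\right)} = - \frac{101}{273} - \frac{3}{\left(-8\right) 13} = - \frac{101}{273} - \frac{3}{-104} = - \frac{101}{273} - - \frac{3}{104} = - \frac{101}{273} + \frac{3}{104} = - \frac{745}{2184}$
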